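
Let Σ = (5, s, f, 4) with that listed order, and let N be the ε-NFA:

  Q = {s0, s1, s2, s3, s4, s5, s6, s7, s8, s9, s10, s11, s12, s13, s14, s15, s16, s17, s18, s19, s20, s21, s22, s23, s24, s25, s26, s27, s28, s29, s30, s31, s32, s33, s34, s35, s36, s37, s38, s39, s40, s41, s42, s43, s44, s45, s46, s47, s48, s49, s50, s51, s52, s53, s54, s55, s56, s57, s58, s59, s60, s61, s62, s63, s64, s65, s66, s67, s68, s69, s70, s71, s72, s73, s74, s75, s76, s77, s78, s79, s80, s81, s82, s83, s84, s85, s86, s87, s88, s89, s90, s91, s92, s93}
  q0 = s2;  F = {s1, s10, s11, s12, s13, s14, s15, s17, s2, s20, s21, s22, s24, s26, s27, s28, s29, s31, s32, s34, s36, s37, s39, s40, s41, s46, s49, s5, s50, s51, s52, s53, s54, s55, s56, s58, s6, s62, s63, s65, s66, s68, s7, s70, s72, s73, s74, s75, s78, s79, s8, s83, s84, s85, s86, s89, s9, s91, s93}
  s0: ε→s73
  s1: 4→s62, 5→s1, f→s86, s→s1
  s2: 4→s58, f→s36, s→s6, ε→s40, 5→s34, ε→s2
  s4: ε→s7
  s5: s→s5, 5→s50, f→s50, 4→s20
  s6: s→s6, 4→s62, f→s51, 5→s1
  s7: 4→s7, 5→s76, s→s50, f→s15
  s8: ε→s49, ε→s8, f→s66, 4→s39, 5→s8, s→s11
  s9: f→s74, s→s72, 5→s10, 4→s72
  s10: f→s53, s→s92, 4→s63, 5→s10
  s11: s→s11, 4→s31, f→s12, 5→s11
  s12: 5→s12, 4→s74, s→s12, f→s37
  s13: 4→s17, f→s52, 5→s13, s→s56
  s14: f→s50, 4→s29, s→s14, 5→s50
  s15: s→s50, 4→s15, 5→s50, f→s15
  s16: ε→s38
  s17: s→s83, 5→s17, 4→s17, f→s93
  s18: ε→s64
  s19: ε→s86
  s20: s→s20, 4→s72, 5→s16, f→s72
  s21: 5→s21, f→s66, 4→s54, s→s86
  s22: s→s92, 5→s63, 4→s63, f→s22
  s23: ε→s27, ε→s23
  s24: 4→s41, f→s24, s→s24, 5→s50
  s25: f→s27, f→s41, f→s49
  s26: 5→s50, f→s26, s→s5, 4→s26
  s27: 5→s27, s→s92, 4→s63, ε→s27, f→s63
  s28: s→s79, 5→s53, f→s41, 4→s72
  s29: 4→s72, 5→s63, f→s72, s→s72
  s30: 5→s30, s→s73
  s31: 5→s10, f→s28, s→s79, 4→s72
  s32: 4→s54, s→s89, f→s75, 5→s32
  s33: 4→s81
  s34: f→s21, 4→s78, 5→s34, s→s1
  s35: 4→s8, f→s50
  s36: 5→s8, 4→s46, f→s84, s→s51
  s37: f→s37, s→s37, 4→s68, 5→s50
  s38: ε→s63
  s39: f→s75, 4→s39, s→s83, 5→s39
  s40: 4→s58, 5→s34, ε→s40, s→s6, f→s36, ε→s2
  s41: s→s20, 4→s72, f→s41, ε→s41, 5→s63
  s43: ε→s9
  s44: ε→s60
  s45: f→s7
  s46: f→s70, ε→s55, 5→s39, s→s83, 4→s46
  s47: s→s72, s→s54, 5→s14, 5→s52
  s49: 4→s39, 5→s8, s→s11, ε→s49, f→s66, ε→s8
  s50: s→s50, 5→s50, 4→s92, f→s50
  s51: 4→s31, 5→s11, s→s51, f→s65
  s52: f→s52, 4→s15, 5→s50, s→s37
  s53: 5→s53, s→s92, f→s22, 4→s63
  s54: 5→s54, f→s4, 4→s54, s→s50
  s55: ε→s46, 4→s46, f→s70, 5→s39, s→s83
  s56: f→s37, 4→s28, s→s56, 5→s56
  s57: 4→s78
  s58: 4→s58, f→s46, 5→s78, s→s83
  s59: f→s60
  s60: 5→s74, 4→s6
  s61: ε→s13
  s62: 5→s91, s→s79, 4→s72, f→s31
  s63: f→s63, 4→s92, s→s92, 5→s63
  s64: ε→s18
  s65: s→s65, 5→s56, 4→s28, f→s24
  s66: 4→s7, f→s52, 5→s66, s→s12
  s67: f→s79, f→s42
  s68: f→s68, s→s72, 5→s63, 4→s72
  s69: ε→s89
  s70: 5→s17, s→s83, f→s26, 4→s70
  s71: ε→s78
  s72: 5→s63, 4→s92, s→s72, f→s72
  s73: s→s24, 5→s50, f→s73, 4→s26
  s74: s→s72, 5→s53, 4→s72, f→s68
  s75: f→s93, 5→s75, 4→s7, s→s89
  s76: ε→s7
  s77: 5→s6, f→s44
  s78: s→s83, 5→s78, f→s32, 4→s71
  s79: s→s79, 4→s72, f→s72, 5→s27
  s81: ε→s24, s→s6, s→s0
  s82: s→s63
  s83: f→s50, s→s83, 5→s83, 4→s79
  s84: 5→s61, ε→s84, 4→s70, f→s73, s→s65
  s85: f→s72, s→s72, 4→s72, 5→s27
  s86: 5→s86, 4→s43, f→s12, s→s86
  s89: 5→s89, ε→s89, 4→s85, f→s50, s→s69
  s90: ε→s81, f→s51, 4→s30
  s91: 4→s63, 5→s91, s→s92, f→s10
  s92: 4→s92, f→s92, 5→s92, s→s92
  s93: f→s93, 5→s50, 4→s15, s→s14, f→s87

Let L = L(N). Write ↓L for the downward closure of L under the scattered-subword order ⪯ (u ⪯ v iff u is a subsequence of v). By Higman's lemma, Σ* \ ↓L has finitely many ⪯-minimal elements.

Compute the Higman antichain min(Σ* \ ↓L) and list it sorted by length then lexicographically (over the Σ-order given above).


|Q|=94, |F|=59, |δ|=298 (31 ε).
min D↑ (57 st, q0=0, F={39}): 0:5→1,s→2,f→3,4→4 1:5→1,s→5,f→6,4→7 2:5→5,s→2,f→8,4→9 3:5→10,s→8,f→11,4→12 4:5→7,s→13,f→12,4→4 5:5→5,s→5,f→14,4→9 6:5→6,s→14,f→15,4→16 7:5→7,s→13,f→17,4→7 8:5→18,s→8,f→19,4→20 9:5→21,s→22,f→20,4→23 10:5→10,s→18,f→15,4→24 11:5→25,s→19,f→26,4→27 12:5→24,s→13,f→27,4→12 13:5→13,s→13,f→28,4→22 14:5→14,s→14,f→29,4→30 15:5→15,s→29,f→31,4→32 16:5→16,s→28,f→32,4→16 17:5→17,s→33,f→34,4→16 18:5→18,s→18,f→29,4→20 19:5→35,s→19,f→36,4→37 20:5→38,s→22,f→37,4→23 21:5→21,s→39,f→38,4→40 22:5→41,s→22,f→23,4→23 23:5→40,s→23,f→23,4→39 24:5→24,s→13,f→34,4→24 25:5→25,s→35,f→31,4→42 26:5→28,s→36,f→26,4→43 27:5→42,s→13,f→43,4→27 28:5→28,s→28,f→28,4→39 29:5→29,s→29,f→44,4→45 30:5→38,s→23,f→45,4→23 31:5→28,s→44,f→31,4→46 32:5→32,s→28,f→46,4→32 33:5→33,s→33,f→28,4→47 34:5→34,s→33,f→48,4→32 35:5→35,s→35,f→44,4→37 36:5→28,s→36,f→36,4→49 37:5→50,s→22,f→49,4→23 38:5→38,s→39,f→50,4→40 39:5→39,s→39,f→39,4→39 40:5→40,s→39,f→40,4→39 41:5→41,s→39,f→40,4→40 42:5→42,s→13,f→48,4→42 43:5→28,s→51,f→43,4→43 44:5→28,s→44,f→44,4→52 45:5→50,s→23,f→52,4→23 46:5→28,s→28,f→46,4→46 47:5→41,s→23,f→23,4→23 48:5→28,s→53,f→48,4→46 49:5→40,s→54,f→49,4→23 50:5→50,s→39,f→55,4→40 51:5→28,s→51,f→28,4→54 52:5→40,s→23,f→52,4→23 53:5→28,s→53,f→28,4→56 54:5→40,s→54,f→23,4→23 55:5→40,s→39,f→55,4→40 56:5→40,s→23,f→23,4→23 (ε-aug+det+¬).
's45s': run [69, 38, 22, 9, 1] end={s92} rej; 4/4 single-dels accept.
's444': run [69, 38, 22, 3, 1] end={s92} — reject; 4/4 del acc.
'4sf4': |S_i|=[69, 46, 16, 4, 1] end={s92} ∉↓L; 4/4 del acc.
'5f4s4': |S_i|=[69, 54, 39, 19, 4, 1] end={s92} — reject; 5/5 del acc.
'fff54': N↓-sim [69, 59, 43, 21, 5, 1] end={s92} — reject; 5/5 deletions ∈↓L.
5 obstructions.

min(Σ*\↓L) = [s45s, s444, 4sf4, 5f4s4, fff54].


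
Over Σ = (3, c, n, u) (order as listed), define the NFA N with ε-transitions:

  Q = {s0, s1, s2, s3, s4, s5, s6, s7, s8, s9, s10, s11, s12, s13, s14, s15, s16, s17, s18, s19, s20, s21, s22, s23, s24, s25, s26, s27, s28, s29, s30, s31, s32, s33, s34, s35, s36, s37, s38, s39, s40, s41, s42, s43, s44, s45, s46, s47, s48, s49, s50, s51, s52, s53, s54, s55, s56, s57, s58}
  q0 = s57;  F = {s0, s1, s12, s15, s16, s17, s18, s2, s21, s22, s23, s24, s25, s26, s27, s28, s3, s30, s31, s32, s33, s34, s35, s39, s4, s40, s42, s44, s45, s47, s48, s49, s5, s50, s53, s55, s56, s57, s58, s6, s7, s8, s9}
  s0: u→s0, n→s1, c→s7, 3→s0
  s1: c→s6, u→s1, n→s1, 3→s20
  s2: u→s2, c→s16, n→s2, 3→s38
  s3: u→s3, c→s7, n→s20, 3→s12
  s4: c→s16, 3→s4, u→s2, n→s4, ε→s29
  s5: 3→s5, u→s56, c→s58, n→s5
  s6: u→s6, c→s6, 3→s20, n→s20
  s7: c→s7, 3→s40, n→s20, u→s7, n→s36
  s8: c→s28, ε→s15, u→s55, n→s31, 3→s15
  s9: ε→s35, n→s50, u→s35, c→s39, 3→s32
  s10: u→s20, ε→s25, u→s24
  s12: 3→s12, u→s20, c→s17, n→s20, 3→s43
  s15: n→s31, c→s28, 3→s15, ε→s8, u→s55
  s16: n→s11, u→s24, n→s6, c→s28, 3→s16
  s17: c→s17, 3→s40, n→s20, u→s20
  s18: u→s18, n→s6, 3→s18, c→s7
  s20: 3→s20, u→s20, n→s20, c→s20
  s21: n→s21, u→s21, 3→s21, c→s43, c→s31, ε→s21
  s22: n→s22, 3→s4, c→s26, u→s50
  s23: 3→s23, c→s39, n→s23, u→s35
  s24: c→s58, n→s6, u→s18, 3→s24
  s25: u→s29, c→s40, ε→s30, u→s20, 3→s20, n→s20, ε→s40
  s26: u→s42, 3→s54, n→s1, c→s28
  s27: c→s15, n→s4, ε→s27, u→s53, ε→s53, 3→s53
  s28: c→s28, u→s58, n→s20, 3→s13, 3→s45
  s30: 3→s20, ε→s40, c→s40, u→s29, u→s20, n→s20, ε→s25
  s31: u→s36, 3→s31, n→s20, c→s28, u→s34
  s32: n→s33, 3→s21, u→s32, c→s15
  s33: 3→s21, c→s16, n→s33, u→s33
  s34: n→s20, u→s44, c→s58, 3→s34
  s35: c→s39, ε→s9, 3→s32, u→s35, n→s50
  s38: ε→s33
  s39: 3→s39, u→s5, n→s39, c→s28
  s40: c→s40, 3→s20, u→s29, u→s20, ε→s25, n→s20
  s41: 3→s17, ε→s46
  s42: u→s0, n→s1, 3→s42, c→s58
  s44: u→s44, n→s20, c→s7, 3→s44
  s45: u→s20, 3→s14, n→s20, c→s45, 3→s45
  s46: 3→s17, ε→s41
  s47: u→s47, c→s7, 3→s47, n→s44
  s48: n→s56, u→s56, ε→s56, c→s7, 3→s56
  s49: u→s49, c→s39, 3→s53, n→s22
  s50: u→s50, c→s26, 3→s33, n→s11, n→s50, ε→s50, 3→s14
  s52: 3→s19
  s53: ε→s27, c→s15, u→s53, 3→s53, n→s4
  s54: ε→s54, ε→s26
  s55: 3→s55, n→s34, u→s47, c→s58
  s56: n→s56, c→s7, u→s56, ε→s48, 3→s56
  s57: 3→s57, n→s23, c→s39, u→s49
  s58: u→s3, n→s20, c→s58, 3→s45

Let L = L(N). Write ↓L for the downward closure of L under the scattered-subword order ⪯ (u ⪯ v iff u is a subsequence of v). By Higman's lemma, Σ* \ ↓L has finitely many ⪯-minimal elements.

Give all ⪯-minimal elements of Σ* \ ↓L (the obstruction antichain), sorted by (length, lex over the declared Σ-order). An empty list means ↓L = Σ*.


|Q|=59, |F|=43, |δ|=216 (23 ε).
min D↑ (38 st, q0=0, F={10}): 0:3→0,c→1,n→2,u→3 1:3→1,c→4,n→1,u→5 2:3→2,c→1,n→2,u→6 3:3→7,c→1,n→8,u→3 4:3→9,c→4,n→10,u→11 5:3→5,c→11,n→5,u→12 6:3→13,c→1,n→14,u→6 7:3→7,c→15,n→16,u→7 8:3→16,c→17,n→8,u→14 9:3→9,c→9,n→10,u→10 10:3→10,c→10,n→10,u→10 11:3→9,c→11,n→10,u→18 12:3→12,c→19,n→12,u→12 13:3→20,c→15,n→21,u→13 14:3→21,c→17,n→14,u→14 15:3→15,c→4,n→22,u→23 16:3→16,c→24,n→16,u→25 17:3→17,c→4,n→26,u→27 18:3→28,c→19,n→10,u→18 19:3→29,c→19,n→10,u→19 20:3→20,c→22,n→20,u→20 21:3→20,c→24,n→21,u→21 22:3→22,c→4,n→10,u→30 23:3→23,c→11,n→30,u→31 24:3→24,c→4,n→32,u→33 25:3→21,c→24,n→25,u→25 26:3→10,c→32,n→26,u→26 27:3→27,c→11,n→26,u→34 28:3→28,c→35,n→10,u→10 29:3→10,c→29,n→10,u→10 30:3→30,c→11,n→10,u→36 31:3→31,c→19,n→36,u→31 32:3→10,c→32,n→10,u→32 33:3→33,c→11,n→32,u→37 34:3→34,c→19,n→26,u→34 35:3→29,c→35,n→10,u→10 36:3→36,c→19,n→10,u→36 37:3→37,c→19,n→32,u→37 (ε-aug+det+¬).
'ccn': |S_i|=[52, 37, 17, 2] end={s20,s36} ∉↓L; 3/3 deletions ∈↓L.
'cc3u': N↓-sim [52, 37, 17, 11, 2] end={s20,s29} — reject; 4/4 deletions ∈↓L.
'u3cnn': N↓-sim [52, 50, 45, 28, 21, 2] end={s20,s36} ∉↓L; 5/5 del acc.
'uncn3': N↓-sim [52, 50, 40, 29, 5, 1] end={s20} — reject; 5/5 del acc.
'cuuc33': |S_i|=[52, 37, 27, 19, 9, 5, 1] end={s20} — reject; 6/6 del acc.
'nu33cn': N↓-sim [52, 48, 45, 41, 38, 20, 2] end={s20,s36} rej; 6/6 single-dels accept.
6 minimals (antichain).

A = [ccn, cc3u, u3cnn, uncn3, cuuc33, nu33cn].


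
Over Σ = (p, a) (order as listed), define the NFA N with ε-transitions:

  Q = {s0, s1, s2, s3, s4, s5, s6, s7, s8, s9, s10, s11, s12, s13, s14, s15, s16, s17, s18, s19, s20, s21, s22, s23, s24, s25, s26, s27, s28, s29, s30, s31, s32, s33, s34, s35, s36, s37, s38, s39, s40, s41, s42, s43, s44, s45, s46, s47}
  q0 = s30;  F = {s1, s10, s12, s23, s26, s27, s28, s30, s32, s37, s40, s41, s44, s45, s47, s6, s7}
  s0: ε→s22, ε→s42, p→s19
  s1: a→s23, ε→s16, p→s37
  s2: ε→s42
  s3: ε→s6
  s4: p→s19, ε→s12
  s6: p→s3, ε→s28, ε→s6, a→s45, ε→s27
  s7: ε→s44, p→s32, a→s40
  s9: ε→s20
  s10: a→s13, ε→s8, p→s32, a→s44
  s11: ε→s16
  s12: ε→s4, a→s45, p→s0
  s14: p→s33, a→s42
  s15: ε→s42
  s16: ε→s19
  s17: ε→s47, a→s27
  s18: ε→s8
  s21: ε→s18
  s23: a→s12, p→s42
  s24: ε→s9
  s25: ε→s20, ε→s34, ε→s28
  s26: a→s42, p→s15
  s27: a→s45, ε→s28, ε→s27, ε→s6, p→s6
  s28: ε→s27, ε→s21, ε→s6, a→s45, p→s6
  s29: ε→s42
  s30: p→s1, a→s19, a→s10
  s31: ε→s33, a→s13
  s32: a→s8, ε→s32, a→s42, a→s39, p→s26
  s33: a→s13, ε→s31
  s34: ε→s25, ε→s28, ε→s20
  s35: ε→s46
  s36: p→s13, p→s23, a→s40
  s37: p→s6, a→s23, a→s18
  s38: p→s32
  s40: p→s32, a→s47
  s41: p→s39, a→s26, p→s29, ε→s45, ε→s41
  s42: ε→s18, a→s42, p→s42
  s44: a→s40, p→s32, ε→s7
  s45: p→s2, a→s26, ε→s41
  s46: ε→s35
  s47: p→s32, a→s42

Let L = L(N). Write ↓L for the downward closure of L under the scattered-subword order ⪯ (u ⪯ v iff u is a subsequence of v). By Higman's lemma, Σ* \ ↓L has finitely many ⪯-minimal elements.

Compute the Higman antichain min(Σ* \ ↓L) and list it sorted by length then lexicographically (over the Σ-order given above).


|Q|=48, |F|=17, |δ|=96 (43 ε).
min D↑ (14 st, q0=0, F={8}): 0:p→1,a→2 1:p→3,a→4 2:p→5,a→6 3:p→7,a→4 4:p→8,a→9 5:p→10,a→8 6:p→5,a→11 7:p→7,a→12 8:p→8,a→8 9:p→8,a→12 10:p→8,a→8 11:p→5,a→13 12:p→8,a→10 13:p→5,a→8.
'pap': N↓-sim [32, 25, 16, 10] end={s0,s15,s18,s19,s2,s22,s29,s39,s42,s8} — reject; 3/3 deletions ∈↓L.
'apa': N↓-sim [32, 23, 12, 4] end={s18,s39,s42,s8} ∉↓L; 3/3 deletions ∈↓L.
'appp': N↓-sim [32, 23, 12, 6, 4] end={s15,s18,s42,s8} — reject; 4/4 deletions ∈↓L.
'aaaaa': run [32, 23, 21, 13, 8, 4] end={s18,s39,s42,s8} rej; 5/5 single-dels accept.
'pppaaa': |S_i|=[32, 25, 22, 18, 10, 5, 3] end={s18,s42,s8} rej; 6/6 deletions ∈↓L.
5 minimals (antichain).

Antichain: [pap, apa, appp, aaaaa, pppaaa].


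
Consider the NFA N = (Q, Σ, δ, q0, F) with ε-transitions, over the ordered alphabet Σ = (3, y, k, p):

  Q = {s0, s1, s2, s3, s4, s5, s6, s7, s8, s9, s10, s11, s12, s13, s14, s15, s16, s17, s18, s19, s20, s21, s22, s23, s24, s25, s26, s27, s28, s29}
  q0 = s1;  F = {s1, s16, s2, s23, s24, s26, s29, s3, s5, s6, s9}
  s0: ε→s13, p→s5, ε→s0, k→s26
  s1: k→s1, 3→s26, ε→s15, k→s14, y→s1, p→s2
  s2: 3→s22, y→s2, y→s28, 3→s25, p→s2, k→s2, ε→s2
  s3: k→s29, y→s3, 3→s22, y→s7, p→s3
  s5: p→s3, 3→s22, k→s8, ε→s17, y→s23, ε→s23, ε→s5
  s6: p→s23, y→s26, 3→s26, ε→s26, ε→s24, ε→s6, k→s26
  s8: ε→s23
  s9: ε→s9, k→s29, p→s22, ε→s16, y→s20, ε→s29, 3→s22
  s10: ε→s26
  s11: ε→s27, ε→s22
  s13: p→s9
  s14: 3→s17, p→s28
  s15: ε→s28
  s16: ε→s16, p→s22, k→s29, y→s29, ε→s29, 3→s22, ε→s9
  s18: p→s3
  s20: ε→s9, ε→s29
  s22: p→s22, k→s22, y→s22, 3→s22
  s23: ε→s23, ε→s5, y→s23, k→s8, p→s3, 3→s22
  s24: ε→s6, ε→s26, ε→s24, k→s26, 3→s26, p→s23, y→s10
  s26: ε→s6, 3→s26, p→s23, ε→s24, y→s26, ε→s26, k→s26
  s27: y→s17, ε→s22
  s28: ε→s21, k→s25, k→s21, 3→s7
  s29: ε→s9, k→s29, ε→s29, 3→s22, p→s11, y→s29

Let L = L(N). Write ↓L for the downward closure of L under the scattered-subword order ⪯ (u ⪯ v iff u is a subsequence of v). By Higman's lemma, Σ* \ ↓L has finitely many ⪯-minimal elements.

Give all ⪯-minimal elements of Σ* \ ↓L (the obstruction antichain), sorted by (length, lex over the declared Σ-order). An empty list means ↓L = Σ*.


min(Σ*\↓L) = [p3, 3ppkp].

|Q|=30, |F|=11, |δ|=97 (35 ε).
min D↑ (7 st, q0=0, F={4}): 0:3→1,y→0,k→0,p→2 1:3→1,y→1,k→1,p→3 2:3→4,y→2,k→2,p→2 3:3→4,y→3,k→3,p→5 4:3→4,y→4,k→4,p→4 5:3→4,y→5,k→6,p→5 6:3→4,y→6,k→6,p→4.
'p3': run [24, 17, 3] end={s22,s25,s7} rej; 2/2 deletions ∈↓L.
'3ppkp': run [24, 18, 13, 10, 8, 4] end={s11,s17,s22,s27} — reject; 5/5 del acc.
2 words, ⪯-incomp.


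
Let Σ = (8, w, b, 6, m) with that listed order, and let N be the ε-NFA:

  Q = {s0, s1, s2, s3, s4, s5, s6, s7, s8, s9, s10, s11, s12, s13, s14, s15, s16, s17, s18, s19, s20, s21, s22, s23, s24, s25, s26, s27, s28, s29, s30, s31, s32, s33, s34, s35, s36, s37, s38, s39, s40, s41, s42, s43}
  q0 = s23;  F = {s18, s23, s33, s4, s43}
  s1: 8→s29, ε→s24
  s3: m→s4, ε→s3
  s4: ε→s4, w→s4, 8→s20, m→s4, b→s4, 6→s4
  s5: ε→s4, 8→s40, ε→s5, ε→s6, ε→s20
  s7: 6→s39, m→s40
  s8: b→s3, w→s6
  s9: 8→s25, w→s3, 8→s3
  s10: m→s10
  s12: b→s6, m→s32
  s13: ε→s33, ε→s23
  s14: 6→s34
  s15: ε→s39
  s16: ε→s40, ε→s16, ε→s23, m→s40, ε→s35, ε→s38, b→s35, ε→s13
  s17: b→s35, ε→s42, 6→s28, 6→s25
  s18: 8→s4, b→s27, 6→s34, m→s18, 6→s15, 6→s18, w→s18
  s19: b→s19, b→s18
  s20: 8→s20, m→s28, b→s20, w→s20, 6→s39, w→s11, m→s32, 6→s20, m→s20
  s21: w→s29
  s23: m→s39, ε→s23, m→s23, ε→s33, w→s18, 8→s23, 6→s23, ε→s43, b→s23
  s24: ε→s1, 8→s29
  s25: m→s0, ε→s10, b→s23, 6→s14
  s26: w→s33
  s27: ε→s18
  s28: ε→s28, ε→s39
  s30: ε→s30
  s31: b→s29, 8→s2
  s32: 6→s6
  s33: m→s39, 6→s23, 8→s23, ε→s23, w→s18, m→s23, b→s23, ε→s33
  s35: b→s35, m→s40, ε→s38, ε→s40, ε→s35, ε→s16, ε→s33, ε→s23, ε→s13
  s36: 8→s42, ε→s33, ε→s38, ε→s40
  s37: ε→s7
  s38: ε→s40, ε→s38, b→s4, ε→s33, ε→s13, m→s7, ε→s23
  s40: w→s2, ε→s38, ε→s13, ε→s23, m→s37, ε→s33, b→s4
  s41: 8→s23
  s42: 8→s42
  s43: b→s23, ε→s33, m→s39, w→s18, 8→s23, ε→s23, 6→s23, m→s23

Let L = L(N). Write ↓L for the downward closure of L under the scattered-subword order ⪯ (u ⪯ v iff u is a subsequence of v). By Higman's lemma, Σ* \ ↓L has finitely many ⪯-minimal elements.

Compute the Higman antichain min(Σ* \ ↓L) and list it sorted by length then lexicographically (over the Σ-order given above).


A = [w88].

|Q|=44, |F|=5, |δ|=129 (50 ε).
min D↑ (4 st, q0=0, F={3}): 0:8→0,w→1,b→0,6→0,m→0 1:8→2,w→1,b→1,6→1,m→1 2:8→3,w→2,b→2,6→2,m→2 3:8→3,w→3,b→3,6→3,m→3.
'w88': run [14, 11, 7, 6] end={s11,s20,s28,s32,s39,s6} rej; 3/3 del acc.
1 minimals (antichain).


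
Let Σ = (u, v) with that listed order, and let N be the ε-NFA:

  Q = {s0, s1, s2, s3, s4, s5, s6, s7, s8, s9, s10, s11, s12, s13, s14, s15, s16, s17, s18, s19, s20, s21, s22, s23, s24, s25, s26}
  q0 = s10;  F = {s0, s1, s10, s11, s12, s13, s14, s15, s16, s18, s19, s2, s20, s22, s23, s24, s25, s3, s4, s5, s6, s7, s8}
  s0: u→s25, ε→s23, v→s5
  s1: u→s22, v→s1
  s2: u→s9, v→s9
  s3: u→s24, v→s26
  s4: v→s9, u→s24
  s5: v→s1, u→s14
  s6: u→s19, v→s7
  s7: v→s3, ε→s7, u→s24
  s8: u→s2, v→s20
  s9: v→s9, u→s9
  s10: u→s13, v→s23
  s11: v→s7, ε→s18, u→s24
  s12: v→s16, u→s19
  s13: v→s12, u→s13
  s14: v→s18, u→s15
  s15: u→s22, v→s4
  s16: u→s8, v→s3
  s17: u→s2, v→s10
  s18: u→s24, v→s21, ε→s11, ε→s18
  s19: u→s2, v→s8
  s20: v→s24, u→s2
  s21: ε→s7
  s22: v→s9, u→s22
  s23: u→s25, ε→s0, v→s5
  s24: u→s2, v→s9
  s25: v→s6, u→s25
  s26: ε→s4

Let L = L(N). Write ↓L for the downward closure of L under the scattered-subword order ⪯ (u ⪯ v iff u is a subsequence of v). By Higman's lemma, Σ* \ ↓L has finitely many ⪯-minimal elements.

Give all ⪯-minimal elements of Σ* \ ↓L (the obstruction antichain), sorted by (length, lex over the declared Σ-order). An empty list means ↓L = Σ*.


|Q|=27, |F|=23, |δ|=58 (8 ε).
min D↑ (22 st, q0=0, F={18}): 0:u→1,v→2 1:u→1,v→3 2:u→4,v→5 3:u→6,v→7 4:u→4,v→8 5:u→9,v→10 6:u→11,v→12 7:u→12,v→13 8:u→6,v→14 9:u→15,v→16 10:u→17,v→10 11:u→18,v→18 12:u→11,v→19 13:u→20,v→21 14:u→20,v→13 15:u→17,v→21 16:u→20,v→14 17:u→17,v→18 18:u→18,v→18 19:u→11,v→20 20:u→11,v→18 21:u→20,v→18.
'uvuuu': run [26, 21, 16, 6, 2, 1] end={s9} — reject; 5/5 single-dels accept.
'uvuuv': run [26, 21, 16, 6, 2, 1] end={s9} rej; 5/5 deletions ∈↓L.
'vvvuv': run [26, 24, 20, 14, 4, 1] end={s9} — reject; 5/5 del acc.
'uvvvvv': run [26, 21, 16, 11, 7, 5, 1] end={s9} — reject; 6/6 del acc.
'vvuuuv': N↓-sim [26, 24, 20, 16, 6, 4, 1] end={s9} — reject; 6/6 deletions ∈↓L.
'vvuuvv': run [26, 24, 20, 16, 6, 4, 1] end={s9} — reject; 6/6 del acc.
6 obstructions.

min(Σ*\↓L) = [uvuuu, uvuuv, vvvuv, uvvvvv, vvuuuv, vvuuvv].


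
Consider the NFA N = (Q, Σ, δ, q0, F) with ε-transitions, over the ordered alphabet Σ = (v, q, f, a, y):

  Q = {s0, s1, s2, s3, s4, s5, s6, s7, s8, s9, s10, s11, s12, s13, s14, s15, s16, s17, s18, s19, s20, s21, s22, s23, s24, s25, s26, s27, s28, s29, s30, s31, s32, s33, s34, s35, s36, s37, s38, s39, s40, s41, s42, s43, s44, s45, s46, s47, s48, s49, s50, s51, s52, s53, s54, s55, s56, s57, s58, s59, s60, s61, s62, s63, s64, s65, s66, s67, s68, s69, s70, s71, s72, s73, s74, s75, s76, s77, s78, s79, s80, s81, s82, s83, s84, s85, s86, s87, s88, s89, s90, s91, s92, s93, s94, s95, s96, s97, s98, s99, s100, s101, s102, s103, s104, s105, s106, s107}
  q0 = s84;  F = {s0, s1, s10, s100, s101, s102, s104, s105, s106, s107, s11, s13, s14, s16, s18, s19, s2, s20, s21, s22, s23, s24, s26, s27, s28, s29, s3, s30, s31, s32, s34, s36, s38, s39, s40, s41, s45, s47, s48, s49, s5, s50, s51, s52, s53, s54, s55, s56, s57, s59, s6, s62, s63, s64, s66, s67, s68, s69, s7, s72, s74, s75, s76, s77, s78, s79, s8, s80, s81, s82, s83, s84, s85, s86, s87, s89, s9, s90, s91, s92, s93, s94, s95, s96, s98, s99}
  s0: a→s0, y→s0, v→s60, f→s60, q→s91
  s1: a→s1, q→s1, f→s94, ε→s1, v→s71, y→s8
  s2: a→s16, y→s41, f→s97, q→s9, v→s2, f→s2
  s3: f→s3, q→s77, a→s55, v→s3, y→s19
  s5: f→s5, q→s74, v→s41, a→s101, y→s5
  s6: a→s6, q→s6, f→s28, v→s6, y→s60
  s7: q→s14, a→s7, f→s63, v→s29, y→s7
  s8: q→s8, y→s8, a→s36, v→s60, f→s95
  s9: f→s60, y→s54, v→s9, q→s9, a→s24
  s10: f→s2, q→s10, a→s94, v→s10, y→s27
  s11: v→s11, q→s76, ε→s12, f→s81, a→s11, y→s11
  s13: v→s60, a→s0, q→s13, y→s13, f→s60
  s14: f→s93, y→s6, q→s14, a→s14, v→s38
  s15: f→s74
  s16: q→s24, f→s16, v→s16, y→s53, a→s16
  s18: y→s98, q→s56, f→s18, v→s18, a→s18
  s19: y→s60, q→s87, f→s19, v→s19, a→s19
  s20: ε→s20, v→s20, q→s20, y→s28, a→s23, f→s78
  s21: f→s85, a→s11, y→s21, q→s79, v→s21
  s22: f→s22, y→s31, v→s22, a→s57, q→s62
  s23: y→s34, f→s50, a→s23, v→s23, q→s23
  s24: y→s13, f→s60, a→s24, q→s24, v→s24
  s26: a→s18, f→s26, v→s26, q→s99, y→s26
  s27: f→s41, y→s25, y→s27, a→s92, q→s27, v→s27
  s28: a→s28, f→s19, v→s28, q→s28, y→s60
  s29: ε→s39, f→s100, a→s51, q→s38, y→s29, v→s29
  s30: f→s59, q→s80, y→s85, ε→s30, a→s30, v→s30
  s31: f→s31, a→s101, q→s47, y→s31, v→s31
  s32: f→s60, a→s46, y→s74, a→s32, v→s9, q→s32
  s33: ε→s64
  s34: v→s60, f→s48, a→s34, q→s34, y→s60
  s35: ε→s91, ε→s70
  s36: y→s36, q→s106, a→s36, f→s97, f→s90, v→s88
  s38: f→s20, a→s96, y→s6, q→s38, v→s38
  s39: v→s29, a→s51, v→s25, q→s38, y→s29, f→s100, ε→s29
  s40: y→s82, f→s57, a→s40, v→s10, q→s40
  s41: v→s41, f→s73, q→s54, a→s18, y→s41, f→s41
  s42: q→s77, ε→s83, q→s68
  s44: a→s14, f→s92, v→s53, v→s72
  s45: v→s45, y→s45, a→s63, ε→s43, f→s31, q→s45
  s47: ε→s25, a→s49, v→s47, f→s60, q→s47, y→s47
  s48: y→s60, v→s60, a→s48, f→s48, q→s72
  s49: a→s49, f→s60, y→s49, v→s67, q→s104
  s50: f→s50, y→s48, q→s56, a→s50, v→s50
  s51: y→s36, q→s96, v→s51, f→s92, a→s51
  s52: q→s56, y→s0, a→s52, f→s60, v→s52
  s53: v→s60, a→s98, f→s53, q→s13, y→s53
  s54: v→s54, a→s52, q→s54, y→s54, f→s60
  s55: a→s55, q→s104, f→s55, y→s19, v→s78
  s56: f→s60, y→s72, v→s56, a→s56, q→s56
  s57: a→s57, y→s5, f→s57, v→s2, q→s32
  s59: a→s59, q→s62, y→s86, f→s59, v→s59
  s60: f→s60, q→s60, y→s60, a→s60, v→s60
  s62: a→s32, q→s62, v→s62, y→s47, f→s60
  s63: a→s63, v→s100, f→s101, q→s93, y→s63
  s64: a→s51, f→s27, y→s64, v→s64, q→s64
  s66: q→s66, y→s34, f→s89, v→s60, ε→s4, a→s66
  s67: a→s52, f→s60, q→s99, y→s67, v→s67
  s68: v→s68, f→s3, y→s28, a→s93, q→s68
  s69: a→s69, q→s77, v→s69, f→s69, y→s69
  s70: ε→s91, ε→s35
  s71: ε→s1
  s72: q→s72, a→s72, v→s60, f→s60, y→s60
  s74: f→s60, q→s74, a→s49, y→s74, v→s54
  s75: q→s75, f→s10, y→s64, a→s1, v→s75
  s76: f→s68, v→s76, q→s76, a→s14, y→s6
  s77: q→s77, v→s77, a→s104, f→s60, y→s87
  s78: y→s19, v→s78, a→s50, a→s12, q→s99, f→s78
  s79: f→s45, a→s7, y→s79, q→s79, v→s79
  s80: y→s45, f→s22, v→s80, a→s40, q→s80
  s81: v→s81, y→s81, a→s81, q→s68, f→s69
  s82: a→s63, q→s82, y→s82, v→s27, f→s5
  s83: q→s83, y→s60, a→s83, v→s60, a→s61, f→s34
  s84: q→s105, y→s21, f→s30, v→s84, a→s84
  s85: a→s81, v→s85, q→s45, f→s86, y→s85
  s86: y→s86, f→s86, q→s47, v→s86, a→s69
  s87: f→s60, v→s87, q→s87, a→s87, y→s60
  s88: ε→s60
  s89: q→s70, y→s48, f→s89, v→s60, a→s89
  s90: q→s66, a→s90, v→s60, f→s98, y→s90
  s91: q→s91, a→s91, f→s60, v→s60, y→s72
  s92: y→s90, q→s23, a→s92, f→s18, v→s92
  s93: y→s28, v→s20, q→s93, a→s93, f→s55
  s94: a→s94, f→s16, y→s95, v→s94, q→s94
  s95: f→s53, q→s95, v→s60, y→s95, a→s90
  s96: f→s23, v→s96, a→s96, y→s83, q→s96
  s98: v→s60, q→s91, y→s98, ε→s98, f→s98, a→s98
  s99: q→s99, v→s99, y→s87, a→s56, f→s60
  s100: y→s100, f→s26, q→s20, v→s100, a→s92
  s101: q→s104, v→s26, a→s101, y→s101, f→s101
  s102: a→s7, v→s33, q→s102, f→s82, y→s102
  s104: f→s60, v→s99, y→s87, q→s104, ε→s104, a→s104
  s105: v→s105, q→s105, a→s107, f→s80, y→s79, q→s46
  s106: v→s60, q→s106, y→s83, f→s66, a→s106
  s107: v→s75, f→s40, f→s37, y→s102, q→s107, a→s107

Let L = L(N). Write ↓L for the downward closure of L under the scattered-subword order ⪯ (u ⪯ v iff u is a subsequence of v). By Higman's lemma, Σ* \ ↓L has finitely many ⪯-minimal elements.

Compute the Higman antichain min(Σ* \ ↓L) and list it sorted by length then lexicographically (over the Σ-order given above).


|Q|=108, |F|=86, |δ|=471 (19 ε).
min D↑ (86 st, q0=0, F={29}): 0:v→0,q→1,f→2,a→0,y→3 1:v→1,q→1,f→4,a→5,y→6 2:v→2,q→4,f→7,a→2,y→8 3:v→3,q→6,f→8,a→9,y→3 4:v→4,q→4,f→10,a→11,y→12 5:v→13,q→5,f→11,a→5,y→14 6:v→6,q→6,f→12,a→15,y→6 7:v→7,q→16,f→7,a→7,y→17 8:v→8,q→12,f→17,a→18,y→8 9:v→9,q→19,f→18,a→9,y→9 10:v→10,q→16,f→10,a→20,y→21 11:v→22,q→11,f→20,a→11,y→23 12:v→12,q→12,f→21,a→24,y→12 13:v→13,q→13,f→22,a→25,y→26 14:v→26,q→14,f→23,a→15,y→14 15:v→27,q→28,f→24,a→15,y→15 16:v→16,q→16,f→29,a→30,y→31 17:v→17,q→31,f→17,a→32,y→17 18:v→18,q→33,f→32,a→18,y→18 19:v→19,q→19,f→33,a→28,y→34 20:v→35,q→30,f→20,a→20,y→36 21:v→21,q→31,f→21,a→37,y→21 22:v→22,q→22,f→35,a→38,y→39 23:v→39,q→23,f→36,a→24,y→23 24:v→40,q→41,f→37,a→24,y→24 25:v→25,q→25,f→38,a→25,y→42 26:v→26,q→26,f→39,a→43,y→26 27:v→27,q→44,f→40,a→43,y→27 28:v→44,q→28,f→41,a→28,y→34 29:v→29,q→29,f→29,a→29,y→29 30:v→45,q→30,f→29,a→30,y→46 31:v→31,q→31,f→29,a→47,y→31 32:v→32,q→48,f→32,a→32,y→32 33:v→33,q→33,f→49,a→41,y→50 34:v→34,q→34,f→50,a→34,y→29 35:v→35,q→45,f→35,a→51,y→52 36:v→52,q→46,f→36,a→37,y→36 37:v→53,q→54,f→37,a→37,y→37 38:v→38,q→38,f→51,a→38,y→55 39:v→39,q→39,f→52,a→56,y→39 40:v→40,q→57,f→53,a→56,y→40 41:v→57,q→41,f→58,a→41,y→50 42:v→29,q→42,f→55,a→59,y→42 43:v→43,q→60,f→56,a→43,y→59 44:v→44,q→44,f→57,a→60,y→34 45:v→45,q→45,f→29,a→61,y→62 46:v→62,q→46,f→29,a→47,y→46 47:v→63,q→54,f→29,a→47,y→47 48:v→48,q→48,f→29,a→54,y→64 49:v→49,q→48,f→49,a→58,y→65 50:v→50,q→50,f→65,a→50,y→29 51:v→51,q→61,f→51,a→51,y→66 52:v→52,q→62,f→52,a→67,y→52 53:v→53,q→68,f→53,a→67,y→53 54:v→68,q→54,f→29,a→54,y→64 55:v→29,q→55,f→66,a→69,y→55 56:v→56,q→70,f→67,a→56,y→69 57:v→57,q→57,f→71,a→70,y→50 58:v→71,q→54,f→58,a→58,y→65 59:v→29,q→72,f→69,a→59,y→59 60:v→60,q→60,f→70,a→60,y→73 61:v→61,q→61,f→29,a→61,y→74 62:v→62,q→62,f→29,a→75,y→62 63:v→63,q→68,f→29,a→75,y→63 64:v→64,q→64,f→29,a→64,y→29 65:v→65,q→64,f→65,a→65,y→29 66:v→29,q→74,f→66,a→76,y→66 67:v→67,q→77,f→67,a→67,y→76 68:v→68,q→68,f→29,a→77,y→64 69:v→29,q→78,f→76,a→69,y→69 70:v→70,q→70,f→79,a→70,y→80 71:v→71,q→68,f→71,a→79,y→65 72:v→29,q→72,f→78,a→72,y→73 73:v→29,q→73,f→80,a→73,y→29 74:v→29,q→74,f→29,a→81,y→74 75:v→75,q→77,f→29,a→75,y→81 76:v→29,q→82,f→76,a→76,y→76 77:v→77,q→77,f→29,a→77,y→83 78:v→29,q→78,f→84,a→78,y→80 79:v→79,q→77,f→79,a→79,y→85 80:v→29,q→80,f→85,a→80,y→29 81:v→29,q→82,f→29,a→81,y→81 82:v→29,q→82,f→29,a→82,y→83 83:v→29,q→83,f→29,a→83,y→29 84:v→29,q→82,f→84,a→84,y→85 85:v→29,q→83,f→85,a→85,y→29 (ε-aug+det+¬).
'ffqf': run [101, 74, 49, 24, 1] end={s60} ∉↓L; 4/4 del acc.
'yaqyy': run [101, 79, 57, 34, 10, 1] end={s60} ∉↓L; 5/5 del acc.
'qavayv': N↓-sim [101, 92, 79, 61, 41, 23, 2] end={s60,s88} ∉↓L; 6/6 single-dels accept.
3 obstructions.

Antichain: [ffqf, yaqyy, qavayv].


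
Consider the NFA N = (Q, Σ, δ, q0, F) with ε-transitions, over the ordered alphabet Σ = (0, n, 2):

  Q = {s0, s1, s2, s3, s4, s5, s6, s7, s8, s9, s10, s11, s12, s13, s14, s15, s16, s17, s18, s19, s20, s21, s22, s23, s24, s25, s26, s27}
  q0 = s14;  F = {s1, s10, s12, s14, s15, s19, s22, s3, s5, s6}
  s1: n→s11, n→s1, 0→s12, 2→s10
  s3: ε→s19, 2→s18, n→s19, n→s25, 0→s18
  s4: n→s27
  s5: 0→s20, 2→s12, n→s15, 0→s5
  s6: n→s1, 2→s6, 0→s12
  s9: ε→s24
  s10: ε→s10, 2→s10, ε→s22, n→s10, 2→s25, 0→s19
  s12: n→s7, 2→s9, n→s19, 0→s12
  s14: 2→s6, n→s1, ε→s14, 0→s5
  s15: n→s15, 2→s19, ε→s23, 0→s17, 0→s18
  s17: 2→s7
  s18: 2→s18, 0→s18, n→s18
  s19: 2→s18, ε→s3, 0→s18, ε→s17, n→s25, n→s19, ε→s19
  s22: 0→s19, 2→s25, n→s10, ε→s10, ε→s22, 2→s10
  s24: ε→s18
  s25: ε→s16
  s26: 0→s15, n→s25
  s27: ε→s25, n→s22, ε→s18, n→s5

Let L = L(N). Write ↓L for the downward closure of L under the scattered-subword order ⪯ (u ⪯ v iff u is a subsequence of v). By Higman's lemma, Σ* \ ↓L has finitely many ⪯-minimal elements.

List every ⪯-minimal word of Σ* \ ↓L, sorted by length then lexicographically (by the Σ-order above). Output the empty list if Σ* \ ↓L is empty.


|Q|=28, |F|=10, |δ|=62 (15 ε).
min D↑ (9 st, q0=0, F={7}): 0:0→1,n→2,2→3 1:0→1,n→4,2→5 2:0→5,n→2,2→6 3:0→5,n→2,2→3 4:0→7,n→4,2→8 5:0→5,n→8,2→7 6:0→8,n→6,2→6 7:0→7,n→7,2→7 8:0→7,n→8,2→7 (ε-aug+det+¬).
'0n0': run [20, 14, 9, 3] end={s17,s18,s7} — reject; 3/3 deletions ∈↓L.
'022': N↓-sim [20, 14, 10, 4] end={s18,s24,s7,s9} — reject; 3/3 single-dels accept.
'n02': |S_i|=[20, 16, 10, 4] end={s18,s24,s7,s9} — reject; 3/3 del acc.
'202': run [20, 15, 10, 4] end={s18,s24,s7,s9} rej; 3/3 deletions ∈↓L.
'n200': N↓-sim [20, 16, 11, 7, 1] end={s18} rej; 4/4 del acc.
5 obstructions.

min(Σ*\↓L) = [0n0, 022, n02, 202, n200].


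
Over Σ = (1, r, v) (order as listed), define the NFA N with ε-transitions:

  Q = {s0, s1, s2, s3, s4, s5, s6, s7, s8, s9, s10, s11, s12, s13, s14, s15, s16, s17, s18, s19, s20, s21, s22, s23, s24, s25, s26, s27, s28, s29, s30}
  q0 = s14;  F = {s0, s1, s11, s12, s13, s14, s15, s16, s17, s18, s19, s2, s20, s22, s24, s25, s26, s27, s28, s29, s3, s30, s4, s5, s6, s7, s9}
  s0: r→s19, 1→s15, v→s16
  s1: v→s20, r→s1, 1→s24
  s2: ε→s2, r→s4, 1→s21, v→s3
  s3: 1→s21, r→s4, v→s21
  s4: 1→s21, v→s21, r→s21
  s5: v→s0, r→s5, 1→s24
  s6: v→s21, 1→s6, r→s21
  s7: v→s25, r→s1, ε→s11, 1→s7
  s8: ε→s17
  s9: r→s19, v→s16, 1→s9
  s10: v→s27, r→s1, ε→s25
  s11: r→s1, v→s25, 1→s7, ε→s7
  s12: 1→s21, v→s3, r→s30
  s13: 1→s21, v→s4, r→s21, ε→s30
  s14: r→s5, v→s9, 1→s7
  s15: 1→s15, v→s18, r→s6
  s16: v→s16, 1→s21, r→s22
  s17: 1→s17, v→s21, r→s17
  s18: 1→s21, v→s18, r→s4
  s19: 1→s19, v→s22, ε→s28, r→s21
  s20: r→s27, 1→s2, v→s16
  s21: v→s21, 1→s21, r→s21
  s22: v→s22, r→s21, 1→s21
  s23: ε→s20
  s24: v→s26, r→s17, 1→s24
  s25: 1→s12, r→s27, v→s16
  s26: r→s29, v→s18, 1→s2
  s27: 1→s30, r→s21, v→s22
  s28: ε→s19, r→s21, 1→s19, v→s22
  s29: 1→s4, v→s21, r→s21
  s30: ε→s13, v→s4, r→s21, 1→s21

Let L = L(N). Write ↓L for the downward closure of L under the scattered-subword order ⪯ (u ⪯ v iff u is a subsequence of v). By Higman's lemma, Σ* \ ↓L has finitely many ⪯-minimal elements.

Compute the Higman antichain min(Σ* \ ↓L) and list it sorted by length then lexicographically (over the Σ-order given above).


Antichain: [vrr, vv1, 1v11, r1rv, 1v1vv].

|Q|=31, |F|=27, |δ|=96 (10 ε).
min D↑ (25 st, q0=0, F={16}): 0:1→1,r→2,v→3 1:1→1,r→4,v→5 2:1→6,r→2,v→7 3:1→3,r→8,v→9 4:1→6,r→4,v→10 5:1→11,r→12,v→9 6:1→6,r→13,v→14 7:1→15,r→8,v→9 8:1→8,r→16,v→17 9:1→16,r→17,v→9 10:1→18,r→12,v→9 11:1→16,r→19,v→20 12:1→19,r→16,v→17 13:1→13,r→13,v→16 14:1→18,r→21,v→22 15:1→15,r→23,v→22 16:1→16,r→16,v→16 17:1→16,r→16,v→17 18:1→16,r→24,v→20 19:1→16,r→16,v→24 20:1→16,r→24,v→16 21:1→24,r→16,v→16 22:1→16,r→24,v→22 23:1→23,r→16,v→16 24:1→16,r→16,v→16 (ε-aug+det+¬).
'vrr': |S_i|=[28, 21, 10, 1] end={s21} rej; 3/3 deletions ∈↓L.
'vv1': run [28, 21, 6, 1] end={s21} ∉↓L; 3/3 deletions ∈↓L.
'1v11': N↓-sim [28, 25, 15, 7, 1] end={s21} rej; 4/4 del acc.
'r1rv': run [28, 22, 16, 5, 1] end={s21} ∉↓L; 4/4 single-dels accept.
'1v1vv': run [28, 25, 15, 7, 3, 1] end={s21} — reject; 5/5 del acc.
5 obstructions.


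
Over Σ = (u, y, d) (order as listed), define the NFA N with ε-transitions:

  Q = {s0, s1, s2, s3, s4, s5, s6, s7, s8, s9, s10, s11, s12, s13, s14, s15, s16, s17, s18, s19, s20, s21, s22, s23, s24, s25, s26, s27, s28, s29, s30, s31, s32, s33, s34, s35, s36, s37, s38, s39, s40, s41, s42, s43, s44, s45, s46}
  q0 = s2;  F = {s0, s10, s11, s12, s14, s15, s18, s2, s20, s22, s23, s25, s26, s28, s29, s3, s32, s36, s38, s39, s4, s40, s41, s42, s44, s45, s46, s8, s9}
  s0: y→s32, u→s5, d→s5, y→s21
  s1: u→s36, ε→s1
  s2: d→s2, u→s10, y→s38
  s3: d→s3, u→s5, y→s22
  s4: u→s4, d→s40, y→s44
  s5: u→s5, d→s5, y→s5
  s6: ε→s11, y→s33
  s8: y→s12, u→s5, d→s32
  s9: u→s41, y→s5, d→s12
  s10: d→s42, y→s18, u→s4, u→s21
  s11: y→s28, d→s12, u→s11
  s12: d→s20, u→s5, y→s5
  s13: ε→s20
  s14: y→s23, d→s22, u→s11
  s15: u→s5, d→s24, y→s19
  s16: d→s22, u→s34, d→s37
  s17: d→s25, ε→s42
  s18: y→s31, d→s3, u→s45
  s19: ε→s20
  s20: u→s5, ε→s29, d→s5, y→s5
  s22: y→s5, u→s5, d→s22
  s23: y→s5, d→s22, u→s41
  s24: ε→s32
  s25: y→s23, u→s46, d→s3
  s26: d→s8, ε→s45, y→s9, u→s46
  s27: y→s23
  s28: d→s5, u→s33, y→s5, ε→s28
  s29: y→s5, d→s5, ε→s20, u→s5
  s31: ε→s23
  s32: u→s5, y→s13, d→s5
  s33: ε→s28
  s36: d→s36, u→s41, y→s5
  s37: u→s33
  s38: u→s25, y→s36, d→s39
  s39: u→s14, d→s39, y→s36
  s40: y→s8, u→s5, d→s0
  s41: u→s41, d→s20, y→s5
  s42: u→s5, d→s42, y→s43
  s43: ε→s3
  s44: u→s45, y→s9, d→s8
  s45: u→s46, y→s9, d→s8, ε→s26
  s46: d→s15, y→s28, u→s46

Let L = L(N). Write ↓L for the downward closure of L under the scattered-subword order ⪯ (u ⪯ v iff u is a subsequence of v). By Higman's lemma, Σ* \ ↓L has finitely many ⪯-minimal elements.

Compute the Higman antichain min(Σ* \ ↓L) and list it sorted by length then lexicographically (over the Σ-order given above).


|Q|=47, |F|=29, |δ|=114 (14 ε).
min D↑ (28 st, q0=0, F={14}): 0:u→1,y→2,d→0 1:u→3,y→4,d→5 2:u→6,y→7,d→8 3:u→3,y→9,d→10 4:u→11,y→12,d→13 5:u→14,y→13,d→5 6:u→15,y→12,d→13 7:u→16,y→14,d→7 8:u→17,y→7,d→8 9:u→11,y→18,d→19 10:u→14,y→19,d→20 11:u→15,y→18,d→19 12:u→16,y→14,d→21 13:u→14,y→21,d→13 14:u→14,y→14,d→14 15:u→15,y→22,d→23 16:u→16,y→14,d→24 17:u→25,y→12,d→21 18:u→16,y→14,d→26 19:u→14,y→26,d→27 20:u→14,y→27,d→14 21:u→14,y→14,d→21 22:u→22,y→14,d→14 23:u→14,y→24,d→27 24:u→14,y→14,d→14 25:u→25,y→22,d→26 26:u→14,y→14,d→24 27:u→14,y→24,d→14 (ε-aug+det+¬).
'udu': N↓-sim [37, 33, 17, 1] end={s5} — reject; 3/3 deletions ∈↓L.
'yyy': run [37, 31, 14, 1] end={s5} rej; 3/3 single-dels accept.
'uuddd': run [37, 33, 23, 13, 8, 1] end={s5} ∉↓L; 5/5 deletions ∈↓L.
'yuuyd': run [37, 31, 23, 14, 7, 1] end={s5} — reject; 5/5 deletions ∈↓L.
'yyudd': |S_i|=[37, 31, 14, 6, 3, 1] end={s5} rej; 5/5 deletions ∈↓L.
'ydudy': run [37, 31, 20, 11, 5, 1] end={s5} rej; 5/5 deletions ∈↓L.
6 obstructions.

min(Σ*\↓L) = [udu, yyy, uuddd, yuuyd, yyudd, ydudy].


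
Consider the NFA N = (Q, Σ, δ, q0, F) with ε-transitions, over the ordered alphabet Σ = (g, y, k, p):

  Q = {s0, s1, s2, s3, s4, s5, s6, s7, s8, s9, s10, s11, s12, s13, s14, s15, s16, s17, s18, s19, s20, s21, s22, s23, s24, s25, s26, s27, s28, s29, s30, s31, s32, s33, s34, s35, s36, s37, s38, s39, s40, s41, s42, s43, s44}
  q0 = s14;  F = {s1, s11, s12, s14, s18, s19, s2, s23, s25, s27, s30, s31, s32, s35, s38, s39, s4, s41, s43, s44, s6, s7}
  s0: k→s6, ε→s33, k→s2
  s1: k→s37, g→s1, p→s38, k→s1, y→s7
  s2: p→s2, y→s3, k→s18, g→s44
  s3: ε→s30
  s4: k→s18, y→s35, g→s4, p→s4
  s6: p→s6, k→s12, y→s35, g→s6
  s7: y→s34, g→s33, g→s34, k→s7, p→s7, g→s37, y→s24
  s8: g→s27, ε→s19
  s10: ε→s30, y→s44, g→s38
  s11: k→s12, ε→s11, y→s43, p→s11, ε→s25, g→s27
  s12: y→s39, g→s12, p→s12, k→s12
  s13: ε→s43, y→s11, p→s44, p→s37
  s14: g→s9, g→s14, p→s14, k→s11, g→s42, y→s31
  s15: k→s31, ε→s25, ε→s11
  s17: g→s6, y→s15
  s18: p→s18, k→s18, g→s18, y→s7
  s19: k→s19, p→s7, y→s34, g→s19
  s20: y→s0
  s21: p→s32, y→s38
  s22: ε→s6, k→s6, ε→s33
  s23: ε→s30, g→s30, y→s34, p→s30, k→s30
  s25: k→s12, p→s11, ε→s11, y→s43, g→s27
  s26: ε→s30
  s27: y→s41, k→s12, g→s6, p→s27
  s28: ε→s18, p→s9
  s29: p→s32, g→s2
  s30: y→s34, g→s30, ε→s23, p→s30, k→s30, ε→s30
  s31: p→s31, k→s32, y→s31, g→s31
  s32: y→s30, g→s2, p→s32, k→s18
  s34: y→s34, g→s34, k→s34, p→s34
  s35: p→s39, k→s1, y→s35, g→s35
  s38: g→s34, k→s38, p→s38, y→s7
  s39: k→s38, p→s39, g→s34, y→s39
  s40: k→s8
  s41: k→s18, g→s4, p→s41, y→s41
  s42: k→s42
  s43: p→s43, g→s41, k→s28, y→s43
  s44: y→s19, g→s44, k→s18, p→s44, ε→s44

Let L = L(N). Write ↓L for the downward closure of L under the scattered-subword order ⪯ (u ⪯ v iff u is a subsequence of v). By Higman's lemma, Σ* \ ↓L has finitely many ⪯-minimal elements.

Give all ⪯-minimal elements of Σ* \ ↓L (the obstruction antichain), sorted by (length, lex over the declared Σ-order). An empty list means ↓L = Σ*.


Antichain: [ykyy, kkyg, kggypg].

|Q|=45, |F|=22, |δ|=136 (18 ε).
min D↑ (21 st, q0=0, F={14}): 0:g→0,y→1,k→2,p→0 1:g→1,y→1,k→3,p→1 2:g→4,y→5,k→6,p→2 3:g→7,y→8,k→9,p→3 4:g→10,y→11,k→6,p→4 5:g→11,y→5,k→9,p→5 6:g→6,y→12,k→6,p→6 7:g→13,y→8,k→9,p→7 8:g→8,y→14,k→8,p→8 9:g→9,y→15,k→9,p→9 10:g→10,y→16,k→6,p→10 11:g→17,y→11,k→9,p→11 12:g→14,y→12,k→18,p→12 13:g→13,y→19,k→9,p→13 14:g→14,y→14,k→14,p→14 15:g→14,y→14,k→15,p→15 16:g→16,y→16,k→20,p→12 17:g→17,y→16,k→9,p→17 18:g→14,y→15,k→18,p→18 19:g→19,y→14,k→19,p→15 20:g→20,y→15,k→20,p→18.
'ykyy': run [30, 23, 17, 9, 2] end={s24,s34} rej; 4/4 single-dels accept.
'kkyg': N↓-sim [30, 28, 16, 7, 3] end={s33,s34,s37} ∉↓L; 4/4 single-dels accept.
'kggypg': |S_i|=[30, 28, 21, 17, 10, 7, 3] end={s33,s34,s37} rej; 6/6 single-dels accept.
3 words, ⪯-incomp.
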